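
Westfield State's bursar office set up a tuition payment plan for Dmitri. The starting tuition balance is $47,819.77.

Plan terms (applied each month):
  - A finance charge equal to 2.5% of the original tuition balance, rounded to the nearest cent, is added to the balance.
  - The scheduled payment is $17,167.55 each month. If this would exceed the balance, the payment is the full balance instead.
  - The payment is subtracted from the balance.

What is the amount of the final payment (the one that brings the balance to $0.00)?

$17,071.14

Month 1: $47,819.77 +$1,195.49 interest = $49,015.26; pay $17,167.55 → $31,847.71
Month 2: $31,847.71 +$1,195.49 interest = $33,043.20; pay $17,167.55 → $15,875.65
Month 3: $15,875.65 +$1,195.49 interest = $17,071.14; pay $17,071.14 → $0.00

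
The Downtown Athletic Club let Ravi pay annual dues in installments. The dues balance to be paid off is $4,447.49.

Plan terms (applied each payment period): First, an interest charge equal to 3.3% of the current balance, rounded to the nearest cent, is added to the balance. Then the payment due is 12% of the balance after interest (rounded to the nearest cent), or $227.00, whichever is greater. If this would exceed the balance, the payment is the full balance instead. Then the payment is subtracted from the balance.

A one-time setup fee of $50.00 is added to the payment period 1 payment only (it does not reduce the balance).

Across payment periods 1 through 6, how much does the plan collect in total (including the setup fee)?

$2,690.89

# | Opening | Interest | Payment | Fee | End bal
1 | $4,447.49 | $146.77 | $551.31 | $50.00 | $4,042.95
2 | $4,042.95 | $133.42 | $501.16 | — | $3,675.21
3 | $3,675.21 | $121.28 | $455.58 | — | $3,340.91
4 | $3,340.91 | $110.25 | $414.14 | — | $3,037.02
5 | $3,037.02 | $100.22 | $376.47 | — | $2,760.77
6 | $2,760.77 | $91.11 | $342.23 | — | $2,509.65
Total paid: $2,690.89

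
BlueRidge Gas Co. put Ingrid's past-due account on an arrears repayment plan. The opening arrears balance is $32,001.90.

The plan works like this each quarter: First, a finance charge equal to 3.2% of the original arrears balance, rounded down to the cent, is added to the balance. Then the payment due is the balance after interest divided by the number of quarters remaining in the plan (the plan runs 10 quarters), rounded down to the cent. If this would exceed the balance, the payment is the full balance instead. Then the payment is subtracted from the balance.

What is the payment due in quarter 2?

$3,416.38

Quarter 1: $32,001.90 +$1,024.06 interest = $33,025.96; pay $3,302.59 → $29,723.37
Quarter 2: $29,723.37 +$1,024.06 interest = $30,747.43; pay $3,416.38 → $27,331.05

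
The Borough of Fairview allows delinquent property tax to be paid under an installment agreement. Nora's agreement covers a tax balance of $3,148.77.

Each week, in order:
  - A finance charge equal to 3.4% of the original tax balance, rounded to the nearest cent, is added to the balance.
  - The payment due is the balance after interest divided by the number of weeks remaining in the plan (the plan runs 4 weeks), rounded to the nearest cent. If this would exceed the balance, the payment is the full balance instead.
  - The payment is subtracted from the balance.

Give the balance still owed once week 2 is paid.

# | Opening | Interest | Payment | End bal
1 | $3,148.77 | $107.06 | $813.96 | $2,441.87
2 | $2,441.87 | $107.06 | $849.64 | $1,699.29

$1,699.29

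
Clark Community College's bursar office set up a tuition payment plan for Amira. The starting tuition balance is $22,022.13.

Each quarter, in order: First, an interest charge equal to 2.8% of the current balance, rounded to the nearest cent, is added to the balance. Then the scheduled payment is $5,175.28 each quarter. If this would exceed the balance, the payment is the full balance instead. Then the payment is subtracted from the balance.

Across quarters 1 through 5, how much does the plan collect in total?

# | Opening | Interest | Payment | End bal
1 | $22,022.13 | $616.62 | $5,175.28 | $17,463.47
2 | $17,463.47 | $488.98 | $5,175.28 | $12,777.17
3 | $12,777.17 | $357.76 | $5,175.28 | $7,959.65
4 | $7,959.65 | $222.87 | $5,175.28 | $3,007.24
5 | $3,007.24 | $84.20 | $3,091.44 | $0.00
Total paid: $23,792.56

$23,792.56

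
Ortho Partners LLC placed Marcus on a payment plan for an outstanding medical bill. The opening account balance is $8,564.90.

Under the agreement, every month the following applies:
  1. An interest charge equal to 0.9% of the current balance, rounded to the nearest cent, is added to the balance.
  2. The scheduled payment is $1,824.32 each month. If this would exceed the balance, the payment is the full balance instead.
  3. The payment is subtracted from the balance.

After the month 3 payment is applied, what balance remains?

Month 1: opening $8,564.90; interest $77.08 → $8,641.98; payment $1,824.32; balance $6,817.66
Month 2: opening $6,817.66; interest $61.36 → $6,879.02; payment $1,824.32; balance $5,054.70
Month 3: opening $5,054.70; interest $45.49 → $5,100.19; payment $1,824.32; balance $3,275.87

$3,275.87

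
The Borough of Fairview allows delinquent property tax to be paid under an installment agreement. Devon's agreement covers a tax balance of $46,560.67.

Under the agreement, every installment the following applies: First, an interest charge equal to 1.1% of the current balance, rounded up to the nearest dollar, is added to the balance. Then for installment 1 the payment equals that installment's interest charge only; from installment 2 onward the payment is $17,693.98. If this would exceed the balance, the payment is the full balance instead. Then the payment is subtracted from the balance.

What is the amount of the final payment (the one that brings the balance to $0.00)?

Installment 1: $46,560.67 +$513.00 interest = $47,073.67; pay $513.00 → $46,560.67
Installment 2: $46,560.67 +$513.00 interest = $47,073.67; pay $17,693.98 → $29,379.69
Installment 3: $29,379.69 +$324.00 interest = $29,703.69; pay $17,693.98 → $12,009.71
Installment 4: $12,009.71 +$133.00 interest = $12,142.71; pay $12,142.71 → $0.00

$12,142.71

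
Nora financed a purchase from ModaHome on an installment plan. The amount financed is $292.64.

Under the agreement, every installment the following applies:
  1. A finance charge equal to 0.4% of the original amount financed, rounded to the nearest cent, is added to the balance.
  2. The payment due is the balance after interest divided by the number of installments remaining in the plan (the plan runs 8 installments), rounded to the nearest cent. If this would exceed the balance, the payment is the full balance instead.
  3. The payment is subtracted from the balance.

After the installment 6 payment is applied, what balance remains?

Installment 1: opening $292.64; interest $1.17 → $293.81; payment $36.73; balance $257.08
Installment 2: opening $257.08; interest $1.17 → $258.25; payment $36.89; balance $221.36
Installment 3: opening $221.36; interest $1.17 → $222.53; payment $37.09; balance $185.44
Installment 4: opening $185.44; interest $1.17 → $186.61; payment $37.32; balance $149.29
Installment 5: opening $149.29; interest $1.17 → $150.46; payment $37.62; balance $112.84
Installment 6: opening $112.84; interest $1.17 → $114.01; payment $38.00; balance $76.01

$76.01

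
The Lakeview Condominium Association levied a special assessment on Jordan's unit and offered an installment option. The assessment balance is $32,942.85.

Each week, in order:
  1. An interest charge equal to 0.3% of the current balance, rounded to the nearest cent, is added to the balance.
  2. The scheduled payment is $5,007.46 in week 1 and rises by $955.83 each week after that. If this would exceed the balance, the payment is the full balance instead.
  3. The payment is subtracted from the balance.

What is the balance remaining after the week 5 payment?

$0.00

Week 1: $32,942.85 +$98.83 interest = $33,041.68; pay $5,007.46 → $28,034.22
Week 2: $28,034.22 +$84.10 interest = $28,118.32; pay $5,963.29 → $22,155.03
Week 3: $22,155.03 +$66.47 interest = $22,221.50; pay $6,919.12 → $15,302.38
Week 4: $15,302.38 +$45.91 interest = $15,348.29; pay $7,874.95 → $7,473.34
Week 5: $7,473.34 +$22.42 interest = $7,495.76; pay $7,495.76 → $0.00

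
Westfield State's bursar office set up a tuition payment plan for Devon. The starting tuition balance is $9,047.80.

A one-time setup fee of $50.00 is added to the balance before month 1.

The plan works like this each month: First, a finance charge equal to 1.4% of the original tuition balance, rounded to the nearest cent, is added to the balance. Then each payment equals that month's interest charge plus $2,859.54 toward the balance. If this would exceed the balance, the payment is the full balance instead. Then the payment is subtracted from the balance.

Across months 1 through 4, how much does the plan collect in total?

$9,604.48

Month 1: opening $9,097.80; interest $126.67 → $9,224.47; payment $2,986.21; balance $6,238.26
Month 2: opening $6,238.26; interest $126.67 → $6,364.93; payment $2,986.21; balance $3,378.72
Month 3: opening $3,378.72; interest $126.67 → $3,505.39; payment $2,986.21; balance $519.18
Month 4: opening $519.18; interest $126.67 → $645.85; payment $645.85; balance $0.00
Total paid: $9,604.48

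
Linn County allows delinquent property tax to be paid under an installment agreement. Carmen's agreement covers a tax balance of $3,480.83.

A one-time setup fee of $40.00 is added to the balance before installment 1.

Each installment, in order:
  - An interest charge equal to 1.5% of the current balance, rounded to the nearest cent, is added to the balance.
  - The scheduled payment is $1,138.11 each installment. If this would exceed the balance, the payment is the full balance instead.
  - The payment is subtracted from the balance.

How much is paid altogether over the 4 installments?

$3,633.42

Installment 1: opening $3,520.83; interest $52.81 → $3,573.64; payment $1,138.11; balance $2,435.53
Installment 2: opening $2,435.53; interest $36.53 → $2,472.06; payment $1,138.11; balance $1,333.95
Installment 3: opening $1,333.95; interest $20.01 → $1,353.96; payment $1,138.11; balance $215.85
Installment 4: opening $215.85; interest $3.24 → $219.09; payment $219.09; balance $0.00
Total paid: $3,633.42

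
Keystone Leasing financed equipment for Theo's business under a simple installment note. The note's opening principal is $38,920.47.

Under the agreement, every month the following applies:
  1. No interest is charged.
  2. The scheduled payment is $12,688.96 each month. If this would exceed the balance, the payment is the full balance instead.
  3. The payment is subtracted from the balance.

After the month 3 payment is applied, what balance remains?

$853.59

Month 1: opening $38,920.47; payment $12,688.96; balance $26,231.51
Month 2: opening $26,231.51; payment $12,688.96; balance $13,542.55
Month 3: opening $13,542.55; payment $12,688.96; balance $853.59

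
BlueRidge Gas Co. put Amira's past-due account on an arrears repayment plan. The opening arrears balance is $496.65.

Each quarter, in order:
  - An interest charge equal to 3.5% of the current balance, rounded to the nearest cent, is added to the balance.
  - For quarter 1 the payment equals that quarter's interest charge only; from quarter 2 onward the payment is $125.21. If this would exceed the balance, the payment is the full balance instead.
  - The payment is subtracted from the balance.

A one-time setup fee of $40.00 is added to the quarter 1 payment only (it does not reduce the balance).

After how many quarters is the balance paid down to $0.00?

Quarter 1: $496.65 +$17.38 interest = $514.03; pay $17.38 (+ $40.00 fee) → $496.65
Quarter 2: $496.65 +$17.38 interest = $514.03; pay $125.21 → $388.82
Quarter 3: $388.82 +$13.61 interest = $402.43; pay $125.21 → $277.22
Quarter 4: $277.22 +$9.70 interest = $286.92; pay $125.21 → $161.71
Quarter 5: $161.71 +$5.66 interest = $167.37; pay $125.21 → $42.16
Quarter 6: $42.16 +$1.48 interest = $43.64; pay $43.64 → $0.00
Balance reaches $0.00 in quarter 6.

6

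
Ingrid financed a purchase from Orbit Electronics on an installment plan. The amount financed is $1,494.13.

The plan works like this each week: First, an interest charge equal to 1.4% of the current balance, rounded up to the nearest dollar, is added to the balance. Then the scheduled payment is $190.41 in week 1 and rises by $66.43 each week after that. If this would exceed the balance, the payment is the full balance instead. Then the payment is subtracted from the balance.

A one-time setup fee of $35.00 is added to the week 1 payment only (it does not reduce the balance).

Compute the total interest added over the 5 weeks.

$73.00

Week 1: opening $1,494.13; interest $21.00 → $1,515.13; payment $190.41 (+ $35.00 fee); balance $1,324.72
Week 2: opening $1,324.72; interest $19.00 → $1,343.72; payment $256.84; balance $1,086.88
Week 3: opening $1,086.88; interest $16.00 → $1,102.88; payment $323.27; balance $779.61
Week 4: opening $779.61; interest $11.00 → $790.61; payment $389.70; balance $400.91
Week 5: opening $400.91; interest $6.00 → $406.91; payment $406.91; balance $0.00
Total interest: $21.00 + $19.00 + $16.00 + $11.00 + $6.00 = $73.00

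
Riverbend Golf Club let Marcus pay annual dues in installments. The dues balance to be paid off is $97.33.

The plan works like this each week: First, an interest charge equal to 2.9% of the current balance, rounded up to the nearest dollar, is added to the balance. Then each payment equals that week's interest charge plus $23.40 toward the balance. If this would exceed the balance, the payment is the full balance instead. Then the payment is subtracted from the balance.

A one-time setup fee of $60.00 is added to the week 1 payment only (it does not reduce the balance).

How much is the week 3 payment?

$25.40

Week 1: opening $97.33; interest $3.00 → $100.33; payment $26.40 (+ $60.00 fee); balance $73.93
Week 2: opening $73.93; interest $3.00 → $76.93; payment $26.40; balance $50.53
Week 3: opening $50.53; interest $2.00 → $52.53; payment $25.40; balance $27.13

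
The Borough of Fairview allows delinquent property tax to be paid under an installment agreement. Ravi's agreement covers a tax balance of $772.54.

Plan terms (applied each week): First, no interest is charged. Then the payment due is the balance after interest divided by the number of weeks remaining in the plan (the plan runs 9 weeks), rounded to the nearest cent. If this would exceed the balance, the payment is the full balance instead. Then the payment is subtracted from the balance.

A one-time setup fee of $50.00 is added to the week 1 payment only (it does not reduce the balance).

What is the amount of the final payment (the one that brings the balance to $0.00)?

$85.83

Week 1: opening $772.54; payment $85.84 (+ $50.00 fee); balance $686.70
Week 2: opening $686.70; payment $85.84; balance $600.86
Week 3: opening $600.86; payment $85.84; balance $515.02
Week 4: opening $515.02; payment $85.84; balance $429.18
Week 5: opening $429.18; payment $85.84; balance $343.34
Week 6: opening $343.34; payment $85.84; balance $257.50
Week 7: opening $257.50; payment $85.83; balance $171.67
Week 8: opening $171.67; payment $85.84; balance $85.83
Week 9: opening $85.83; payment $85.83; balance $0.00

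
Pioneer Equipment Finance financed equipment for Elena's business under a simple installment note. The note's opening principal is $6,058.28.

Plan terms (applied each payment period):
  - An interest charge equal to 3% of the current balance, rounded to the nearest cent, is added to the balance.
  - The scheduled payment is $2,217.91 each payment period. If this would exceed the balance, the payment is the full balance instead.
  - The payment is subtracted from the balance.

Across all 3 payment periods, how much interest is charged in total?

Payment period 1: $6,058.28 +$181.75 interest = $6,240.03; pay $2,217.91 → $4,022.12
Payment period 2: $4,022.12 +$120.66 interest = $4,142.78; pay $2,217.91 → $1,924.87
Payment period 3: $1,924.87 +$57.75 interest = $1,982.62; pay $1,982.62 → $0.00
Total interest: $181.75 + $120.66 + $57.75 = $360.16

$360.16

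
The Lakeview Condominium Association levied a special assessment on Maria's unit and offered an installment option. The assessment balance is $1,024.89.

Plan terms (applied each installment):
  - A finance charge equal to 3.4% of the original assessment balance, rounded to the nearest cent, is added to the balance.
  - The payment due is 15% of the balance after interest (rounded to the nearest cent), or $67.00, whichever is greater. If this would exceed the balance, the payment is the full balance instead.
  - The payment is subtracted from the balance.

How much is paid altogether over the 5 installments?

Installment 1: $1,024.89 +$34.85 interest = $1,059.74; pay $158.96 → $900.78
Installment 2: $900.78 +$34.85 interest = $935.63; pay $140.34 → $795.29
Installment 3: $795.29 +$34.85 interest = $830.14; pay $124.52 → $705.62
Installment 4: $705.62 +$34.85 interest = $740.47; pay $111.07 → $629.40
Installment 5: $629.40 +$34.85 interest = $664.25; pay $99.64 → $564.61
Total paid: $634.53

$634.53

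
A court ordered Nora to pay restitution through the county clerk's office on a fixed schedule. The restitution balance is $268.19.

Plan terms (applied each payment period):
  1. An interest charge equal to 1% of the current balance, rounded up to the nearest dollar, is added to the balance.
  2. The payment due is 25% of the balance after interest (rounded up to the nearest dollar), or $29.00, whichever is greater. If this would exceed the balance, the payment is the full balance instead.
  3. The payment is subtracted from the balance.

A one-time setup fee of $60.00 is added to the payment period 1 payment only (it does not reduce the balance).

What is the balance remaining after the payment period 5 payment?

$60.19

Payment period 1: opening $268.19; interest $3.00 → $271.19; payment $68.00 (+ $60.00 fee); balance $203.19
Payment period 2: opening $203.19; interest $3.00 → $206.19; payment $52.00; balance $154.19
Payment period 3: opening $154.19; interest $2.00 → $156.19; payment $40.00; balance $116.19
Payment period 4: opening $116.19; interest $2.00 → $118.19; payment $30.00; balance $88.19
Payment period 5: opening $88.19; interest $1.00 → $89.19; payment $29.00; balance $60.19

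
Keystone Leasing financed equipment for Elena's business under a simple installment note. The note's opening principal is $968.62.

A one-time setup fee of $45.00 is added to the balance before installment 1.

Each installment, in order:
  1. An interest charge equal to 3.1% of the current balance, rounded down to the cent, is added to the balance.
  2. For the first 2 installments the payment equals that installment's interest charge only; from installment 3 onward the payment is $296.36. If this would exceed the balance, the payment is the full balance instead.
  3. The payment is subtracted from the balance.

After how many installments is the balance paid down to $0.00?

Installment 1: $1,013.62 +$31.42 interest = $1,045.04; pay $31.42 → $1,013.62
Installment 2: $1,013.62 +$31.42 interest = $1,045.04; pay $31.42 → $1,013.62
Installment 3: $1,013.62 +$31.42 interest = $1,045.04; pay $296.36 → $748.68
Installment 4: $748.68 +$23.20 interest = $771.88; pay $296.36 → $475.52
Installment 5: $475.52 +$14.74 interest = $490.26; pay $296.36 → $193.90
Installment 6: $193.90 +$6.01 interest = $199.91; pay $199.91 → $0.00
Balance reaches $0.00 in installment 6.

6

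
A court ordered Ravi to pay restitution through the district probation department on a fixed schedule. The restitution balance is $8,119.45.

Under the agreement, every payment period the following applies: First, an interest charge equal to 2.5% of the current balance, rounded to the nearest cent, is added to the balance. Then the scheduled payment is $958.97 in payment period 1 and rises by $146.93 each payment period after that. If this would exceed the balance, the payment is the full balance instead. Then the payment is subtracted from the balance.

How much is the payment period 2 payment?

$1,105.90

# | Opening | Interest | Payment | End bal
1 | $8,119.45 | $202.99 | $958.97 | $7,363.47
2 | $7,363.47 | $184.09 | $1,105.90 | $6,441.66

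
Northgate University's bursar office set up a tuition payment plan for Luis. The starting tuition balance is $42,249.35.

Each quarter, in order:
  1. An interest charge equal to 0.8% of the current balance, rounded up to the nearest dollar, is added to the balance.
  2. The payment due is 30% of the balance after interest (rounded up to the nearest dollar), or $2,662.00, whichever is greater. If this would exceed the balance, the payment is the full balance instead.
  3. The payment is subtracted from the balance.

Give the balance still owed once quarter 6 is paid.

$4,786.35

Quarter 1: $42,249.35 +$338.00 interest = $42,587.35; pay $12,777.00 → $29,810.35
Quarter 2: $29,810.35 +$239.00 interest = $30,049.35; pay $9,015.00 → $21,034.35
Quarter 3: $21,034.35 +$169.00 interest = $21,203.35; pay $6,362.00 → $14,841.35
Quarter 4: $14,841.35 +$119.00 interest = $14,960.35; pay $4,489.00 → $10,471.35
Quarter 5: $10,471.35 +$84.00 interest = $10,555.35; pay $3,167.00 → $7,388.35
Quarter 6: $7,388.35 +$60.00 interest = $7,448.35; pay $2,662.00 → $4,786.35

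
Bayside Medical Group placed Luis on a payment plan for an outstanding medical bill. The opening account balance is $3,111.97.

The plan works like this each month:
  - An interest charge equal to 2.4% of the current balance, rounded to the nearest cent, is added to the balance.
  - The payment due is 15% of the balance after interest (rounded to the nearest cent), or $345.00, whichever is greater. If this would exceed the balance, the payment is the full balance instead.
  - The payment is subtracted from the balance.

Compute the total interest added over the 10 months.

$385.85

# | Opening | Interest | Payment | End bal
1 | $3,111.97 | $74.69 | $478.00 | $2,708.66
2 | $2,708.66 | $65.01 | $416.05 | $2,357.62
3 | $2,357.62 | $56.58 | $362.13 | $2,052.07
4 | $2,052.07 | $49.25 | $345.00 | $1,756.32
5 | $1,756.32 | $42.15 | $345.00 | $1,453.47
6 | $1,453.47 | $34.88 | $345.00 | $1,143.35
7 | $1,143.35 | $27.44 | $345.00 | $825.79
8 | $825.79 | $19.82 | $345.00 | $500.61
9 | $500.61 | $12.01 | $345.00 | $167.62
10 | $167.62 | $4.02 | $171.64 | $0.00
Total interest: $74.69 + $65.01 + $56.58 + $49.25 + $42.15 + $34.88 + $27.44 + $19.82 + $12.01 + $4.02 = $385.85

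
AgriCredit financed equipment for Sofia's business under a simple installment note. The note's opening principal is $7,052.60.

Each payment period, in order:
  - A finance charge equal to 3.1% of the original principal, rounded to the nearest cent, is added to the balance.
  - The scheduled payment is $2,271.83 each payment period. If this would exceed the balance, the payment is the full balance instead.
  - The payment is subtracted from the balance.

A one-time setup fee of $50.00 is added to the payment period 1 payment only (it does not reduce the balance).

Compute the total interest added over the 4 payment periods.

Payment period 1: opening $7,052.60; interest $218.63 → $7,271.23; payment $2,271.83 (+ $50.00 fee); balance $4,999.40
Payment period 2: opening $4,999.40; interest $218.63 → $5,218.03; payment $2,271.83; balance $2,946.20
Payment period 3: opening $2,946.20; interest $218.63 → $3,164.83; payment $2,271.83; balance $893.00
Payment period 4: opening $893.00; interest $218.63 → $1,111.63; payment $1,111.63; balance $0.00
Total interest: $218.63 + $218.63 + $218.63 + $218.63 = $874.52

$874.52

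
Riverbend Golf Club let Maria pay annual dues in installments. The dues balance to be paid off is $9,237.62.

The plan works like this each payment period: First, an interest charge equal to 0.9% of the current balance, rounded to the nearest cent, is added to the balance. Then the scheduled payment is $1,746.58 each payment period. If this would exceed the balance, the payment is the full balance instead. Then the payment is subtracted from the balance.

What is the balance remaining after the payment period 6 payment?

Payment period 1: opening $9,237.62; interest $83.14 → $9,320.76; payment $1,746.58; balance $7,574.18
Payment period 2: opening $7,574.18; interest $68.17 → $7,642.35; payment $1,746.58; balance $5,895.77
Payment period 3: opening $5,895.77; interest $53.06 → $5,948.83; payment $1,746.58; balance $4,202.25
Payment period 4: opening $4,202.25; interest $37.82 → $4,240.07; payment $1,746.58; balance $2,493.49
Payment period 5: opening $2,493.49; interest $22.44 → $2,515.93; payment $1,746.58; balance $769.35
Payment period 6: opening $769.35; interest $6.92 → $776.27; payment $776.27; balance $0.00

$0.00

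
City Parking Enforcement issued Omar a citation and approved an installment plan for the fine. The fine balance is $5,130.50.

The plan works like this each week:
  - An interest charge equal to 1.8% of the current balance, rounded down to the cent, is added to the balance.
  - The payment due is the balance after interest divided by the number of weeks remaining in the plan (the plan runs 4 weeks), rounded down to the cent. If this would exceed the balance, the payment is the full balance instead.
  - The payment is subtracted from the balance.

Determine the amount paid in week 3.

$1,353.13

# | Opening | Interest | Payment | End bal
1 | $5,130.50 | $92.34 | $1,305.71 | $3,917.13
2 | $3,917.13 | $70.50 | $1,329.21 | $2,658.42
3 | $2,658.42 | $47.85 | $1,353.13 | $1,353.14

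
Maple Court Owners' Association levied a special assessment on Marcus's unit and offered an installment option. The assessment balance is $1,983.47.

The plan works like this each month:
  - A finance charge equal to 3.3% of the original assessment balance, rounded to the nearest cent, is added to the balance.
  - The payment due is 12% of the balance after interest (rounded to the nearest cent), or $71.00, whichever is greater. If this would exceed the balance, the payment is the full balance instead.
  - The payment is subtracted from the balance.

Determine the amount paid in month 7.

# | Opening | Interest | Payment | End bal
1 | $1,983.47 | $65.45 | $245.87 | $1,803.05
2 | $1,803.05 | $65.45 | $224.22 | $1,644.28
3 | $1,644.28 | $65.45 | $205.17 | $1,504.56
4 | $1,504.56 | $65.45 | $188.40 | $1,381.61
5 | $1,381.61 | $65.45 | $173.65 | $1,273.41
6 | $1,273.41 | $65.45 | $160.66 | $1,178.20
7 | $1,178.20 | $65.45 | $149.24 | $1,094.41

$149.24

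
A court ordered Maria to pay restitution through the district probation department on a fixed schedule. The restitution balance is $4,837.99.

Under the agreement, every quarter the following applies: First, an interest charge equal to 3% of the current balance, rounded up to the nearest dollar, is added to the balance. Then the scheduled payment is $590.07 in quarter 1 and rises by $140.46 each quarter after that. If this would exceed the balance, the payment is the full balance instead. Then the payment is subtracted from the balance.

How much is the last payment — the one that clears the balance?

$1,062.04

# | Opening | Interest | Payment | End bal
1 | $4,837.99 | $146.00 | $590.07 | $4,393.92
2 | $4,393.92 | $132.00 | $730.53 | $3,795.39
3 | $3,795.39 | $114.00 | $870.99 | $3,038.40
4 | $3,038.40 | $92.00 | $1,011.45 | $2,118.95
5 | $2,118.95 | $64.00 | $1,151.91 | $1,031.04
6 | $1,031.04 | $31.00 | $1,062.04 | $0.00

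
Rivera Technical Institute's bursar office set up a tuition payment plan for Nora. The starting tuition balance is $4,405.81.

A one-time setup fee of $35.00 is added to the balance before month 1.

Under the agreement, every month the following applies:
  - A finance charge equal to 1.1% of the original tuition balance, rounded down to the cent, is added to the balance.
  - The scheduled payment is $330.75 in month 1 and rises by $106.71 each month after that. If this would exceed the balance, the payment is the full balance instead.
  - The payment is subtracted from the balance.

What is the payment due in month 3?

Month 1: opening $4,440.81; interest $48.46 → $4,489.27; payment $330.75; balance $4,158.52
Month 2: opening $4,158.52; interest $48.46 → $4,206.98; payment $437.46; balance $3,769.52
Month 3: opening $3,769.52; interest $48.46 → $3,817.98; payment $544.17; balance $3,273.81

$544.17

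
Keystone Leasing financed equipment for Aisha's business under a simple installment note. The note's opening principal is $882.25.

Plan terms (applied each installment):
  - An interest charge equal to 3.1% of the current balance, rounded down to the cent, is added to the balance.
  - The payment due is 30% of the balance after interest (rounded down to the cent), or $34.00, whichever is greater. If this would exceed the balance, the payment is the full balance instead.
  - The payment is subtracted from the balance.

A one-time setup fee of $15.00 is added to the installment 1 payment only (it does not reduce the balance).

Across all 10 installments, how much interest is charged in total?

Installment 1: opening $882.25; interest $27.34 → $909.59; payment $272.87 (+ $15.00 fee); balance $636.72
Installment 2: opening $636.72; interest $19.73 → $656.45; payment $196.93; balance $459.52
Installment 3: opening $459.52; interest $14.24 → $473.76; payment $142.12; balance $331.64
Installment 4: opening $331.64; interest $10.28 → $341.92; payment $102.57; balance $239.35
Installment 5: opening $239.35; interest $7.41 → $246.76; payment $74.02; balance $172.74
Installment 6: opening $172.74; interest $5.35 → $178.09; payment $53.42; balance $124.67
Installment 7: opening $124.67; interest $3.86 → $128.53; payment $38.55; balance $89.98
Installment 8: opening $89.98; interest $2.78 → $92.76; payment $34.00; balance $58.76
Installment 9: opening $58.76; interest $1.82 → $60.58; payment $34.00; balance $26.58
Installment 10: opening $26.58; interest $0.82 → $27.40; payment $27.40; balance $0.00
Total interest: $27.34 + $19.73 + $14.24 + $10.28 + $7.41 + $5.35 + $3.86 + $2.78 + $1.82 + $0.82 = $93.63

$93.63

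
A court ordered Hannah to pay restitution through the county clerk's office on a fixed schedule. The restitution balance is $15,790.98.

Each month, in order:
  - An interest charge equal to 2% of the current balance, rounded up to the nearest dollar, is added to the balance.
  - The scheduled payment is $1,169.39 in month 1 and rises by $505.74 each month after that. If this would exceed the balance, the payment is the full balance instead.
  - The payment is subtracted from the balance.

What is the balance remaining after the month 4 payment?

Month 1: opening $15,790.98; interest $316.00 → $16,106.98; payment $1,169.39; balance $14,937.59
Month 2: opening $14,937.59; interest $299.00 → $15,236.59; payment $1,675.13; balance $13,561.46
Month 3: opening $13,561.46; interest $272.00 → $13,833.46; payment $2,180.87; balance $11,652.59
Month 4: opening $11,652.59; interest $234.00 → $11,886.59; payment $2,686.61; balance $9,199.98

$9,199.98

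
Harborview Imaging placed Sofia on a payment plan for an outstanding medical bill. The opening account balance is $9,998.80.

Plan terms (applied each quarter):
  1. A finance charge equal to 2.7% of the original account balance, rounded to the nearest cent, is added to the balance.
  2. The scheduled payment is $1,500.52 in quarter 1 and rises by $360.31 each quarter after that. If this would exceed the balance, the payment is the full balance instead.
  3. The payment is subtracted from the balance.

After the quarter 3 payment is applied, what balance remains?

Quarter 1: opening $9,998.80; interest $269.97 → $10,268.77; payment $1,500.52; balance $8,768.25
Quarter 2: opening $8,768.25; interest $269.97 → $9,038.22; payment $1,860.83; balance $7,177.39
Quarter 3: opening $7,177.39; interest $269.97 → $7,447.36; payment $2,221.14; balance $5,226.22

$5,226.22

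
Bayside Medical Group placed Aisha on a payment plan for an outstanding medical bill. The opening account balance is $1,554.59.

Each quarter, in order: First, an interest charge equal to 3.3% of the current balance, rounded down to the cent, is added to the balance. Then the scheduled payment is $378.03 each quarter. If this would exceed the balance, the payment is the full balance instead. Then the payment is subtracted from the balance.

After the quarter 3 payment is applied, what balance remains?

$541.69

Quarter 1: $1,554.59 +$51.30 interest = $1,605.89; pay $378.03 → $1,227.86
Quarter 2: $1,227.86 +$40.51 interest = $1,268.37; pay $378.03 → $890.34
Quarter 3: $890.34 +$29.38 interest = $919.72; pay $378.03 → $541.69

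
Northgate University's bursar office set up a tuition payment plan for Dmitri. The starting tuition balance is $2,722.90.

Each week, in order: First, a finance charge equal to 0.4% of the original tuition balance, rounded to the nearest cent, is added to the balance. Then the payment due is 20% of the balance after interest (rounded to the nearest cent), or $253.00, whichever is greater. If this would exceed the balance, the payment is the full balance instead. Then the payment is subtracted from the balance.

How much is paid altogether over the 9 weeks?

Week 1: $2,722.90 +$10.89 interest = $2,733.79; pay $546.76 → $2,187.03
Week 2: $2,187.03 +$10.89 interest = $2,197.92; pay $439.58 → $1,758.34
Week 3: $1,758.34 +$10.89 interest = $1,769.23; pay $353.85 → $1,415.38
Week 4: $1,415.38 +$10.89 interest = $1,426.27; pay $285.25 → $1,141.02
Week 5: $1,141.02 +$10.89 interest = $1,151.91; pay $253.00 → $898.91
Week 6: $898.91 +$10.89 interest = $909.80; pay $253.00 → $656.80
Week 7: $656.80 +$10.89 interest = $667.69; pay $253.00 → $414.69
Week 8: $414.69 +$10.89 interest = $425.58; pay $253.00 → $172.58
Week 9: $172.58 +$10.89 interest = $183.47; pay $183.47 → $0.00
Total paid: $2,820.91

$2,820.91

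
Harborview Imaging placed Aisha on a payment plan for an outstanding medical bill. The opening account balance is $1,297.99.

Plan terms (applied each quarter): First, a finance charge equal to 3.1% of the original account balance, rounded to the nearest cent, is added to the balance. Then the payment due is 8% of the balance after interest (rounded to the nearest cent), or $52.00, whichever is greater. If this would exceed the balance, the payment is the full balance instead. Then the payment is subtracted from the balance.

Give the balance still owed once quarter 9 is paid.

$857.12

Quarter 1: $1,297.99 +$40.24 interest = $1,338.23; pay $107.06 → $1,231.17
Quarter 2: $1,231.17 +$40.24 interest = $1,271.41; pay $101.71 → $1,169.70
Quarter 3: $1,169.70 +$40.24 interest = $1,209.94; pay $96.80 → $1,113.14
Quarter 4: $1,113.14 +$40.24 interest = $1,153.38; pay $92.27 → $1,061.11
Quarter 5: $1,061.11 +$40.24 interest = $1,101.35; pay $88.11 → $1,013.24
Quarter 6: $1,013.24 +$40.24 interest = $1,053.48; pay $84.28 → $969.20
Quarter 7: $969.20 +$40.24 interest = $1,009.44; pay $80.76 → $928.68
Quarter 8: $928.68 +$40.24 interest = $968.92; pay $77.51 → $891.41
Quarter 9: $891.41 +$40.24 interest = $931.65; pay $74.53 → $857.12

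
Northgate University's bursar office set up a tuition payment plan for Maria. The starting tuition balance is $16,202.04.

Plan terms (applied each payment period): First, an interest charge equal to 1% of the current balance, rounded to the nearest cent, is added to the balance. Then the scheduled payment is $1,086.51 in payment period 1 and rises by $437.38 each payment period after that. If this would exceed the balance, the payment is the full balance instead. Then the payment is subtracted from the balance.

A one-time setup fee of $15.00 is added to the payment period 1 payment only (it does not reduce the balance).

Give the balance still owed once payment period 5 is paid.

$7,068.45

Payment period 1: $16,202.04 +$162.02 interest = $16,364.06; pay $1,086.51 (+ $15.00 fee) → $15,277.55
Payment period 2: $15,277.55 +$152.78 interest = $15,430.33; pay $1,523.89 → $13,906.44
Payment period 3: $13,906.44 +$139.06 interest = $14,045.50; pay $1,961.27 → $12,084.23
Payment period 4: $12,084.23 +$120.84 interest = $12,205.07; pay $2,398.65 → $9,806.42
Payment period 5: $9,806.42 +$98.06 interest = $9,904.48; pay $2,836.03 → $7,068.45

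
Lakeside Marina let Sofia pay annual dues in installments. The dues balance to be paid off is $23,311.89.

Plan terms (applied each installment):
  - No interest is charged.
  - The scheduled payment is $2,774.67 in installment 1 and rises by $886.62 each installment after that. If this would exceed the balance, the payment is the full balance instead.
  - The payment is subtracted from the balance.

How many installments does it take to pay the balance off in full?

# | Opening | Payment | End bal
1 | $23,311.89 | $2,774.67 | $20,537.22
2 | $20,537.22 | $3,661.29 | $16,875.93
3 | $16,875.93 | $4,547.91 | $12,328.02
4 | $12,328.02 | $5,434.53 | $6,893.49
5 | $6,893.49 | $6,321.15 | $572.34
6 | $572.34 | $572.34 | $0.00
Balance reaches $0.00 in installment 6.

6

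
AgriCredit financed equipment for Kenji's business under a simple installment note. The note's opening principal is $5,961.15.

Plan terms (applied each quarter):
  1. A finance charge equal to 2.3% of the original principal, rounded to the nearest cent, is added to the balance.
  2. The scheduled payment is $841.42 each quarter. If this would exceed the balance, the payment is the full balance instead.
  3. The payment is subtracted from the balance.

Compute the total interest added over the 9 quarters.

$1,233.99

Quarter 1: $5,961.15 +$137.11 interest = $6,098.26; pay $841.42 → $5,256.84
Quarter 2: $5,256.84 +$137.11 interest = $5,393.95; pay $841.42 → $4,552.53
Quarter 3: $4,552.53 +$137.11 interest = $4,689.64; pay $841.42 → $3,848.22
Quarter 4: $3,848.22 +$137.11 interest = $3,985.33; pay $841.42 → $3,143.91
Quarter 5: $3,143.91 +$137.11 interest = $3,281.02; pay $841.42 → $2,439.60
Quarter 6: $2,439.60 +$137.11 interest = $2,576.71; pay $841.42 → $1,735.29
Quarter 7: $1,735.29 +$137.11 interest = $1,872.40; pay $841.42 → $1,030.98
Quarter 8: $1,030.98 +$137.11 interest = $1,168.09; pay $841.42 → $326.67
Quarter 9: $326.67 +$137.11 interest = $463.78; pay $463.78 → $0.00
Total interest: $137.11 + $137.11 + $137.11 + $137.11 + $137.11 + $137.11 + $137.11 + $137.11 + $137.11 = $1,233.99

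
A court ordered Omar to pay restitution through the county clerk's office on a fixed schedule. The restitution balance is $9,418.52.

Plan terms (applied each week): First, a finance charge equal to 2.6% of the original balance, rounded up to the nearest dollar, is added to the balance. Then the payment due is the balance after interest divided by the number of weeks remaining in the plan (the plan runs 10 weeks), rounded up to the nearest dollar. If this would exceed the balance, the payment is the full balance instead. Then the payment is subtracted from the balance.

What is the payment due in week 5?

$1,100.00

Week 1: opening $9,418.52; interest $245.00 → $9,663.52; payment $967.00; balance $8,696.52
Week 2: opening $8,696.52; interest $245.00 → $8,941.52; payment $994.00; balance $7,947.52
Week 3: opening $7,947.52; interest $245.00 → $8,192.52; payment $1,025.00; balance $7,167.52
Week 4: opening $7,167.52; interest $245.00 → $7,412.52; payment $1,059.00; balance $6,353.52
Week 5: opening $6,353.52; interest $245.00 → $6,598.52; payment $1,100.00; balance $5,498.52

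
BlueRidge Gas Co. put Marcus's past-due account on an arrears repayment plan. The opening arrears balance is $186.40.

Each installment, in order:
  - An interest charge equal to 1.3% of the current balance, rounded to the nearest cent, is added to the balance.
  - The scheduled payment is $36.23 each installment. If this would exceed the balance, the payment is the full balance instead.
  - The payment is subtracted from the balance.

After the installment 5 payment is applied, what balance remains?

# | Opening | Interest | Payment | End bal
1 | $186.40 | $2.42 | $36.23 | $152.59
2 | $152.59 | $1.98 | $36.23 | $118.34
3 | $118.34 | $1.54 | $36.23 | $83.65
4 | $83.65 | $1.09 | $36.23 | $48.51
5 | $48.51 | $0.63 | $36.23 | $12.91

$12.91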